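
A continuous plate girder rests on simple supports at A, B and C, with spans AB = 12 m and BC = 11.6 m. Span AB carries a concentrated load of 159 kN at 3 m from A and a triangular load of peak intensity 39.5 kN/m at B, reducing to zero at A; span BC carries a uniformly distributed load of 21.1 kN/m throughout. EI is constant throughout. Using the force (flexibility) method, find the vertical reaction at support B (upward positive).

R_B = 401.7 kN

Insert a hinge at B; M_B is the redundant, and each span becomes simply supported.
Discontinuity in slope at B on the released structure — sum the simple-span end rotations:
  span AB: point load 159 at a = 3: Pab(L + a)/(6LEI) = 894.4/EI
  span AB: triangular load, peak 39.5: w₀L³/(45EI) = 1517/EI
  span BC: UDL 21.1: wL³/(24EI) = 1372/EI
  relative rotation θ_0 = (2411 + 1372)/EI = 3783/EI
A unit hogging moment at B produces rotation L₁/(3EI) + L₂/(3EI) = 7.867/EI.
Compatibility: M_B·(L₁+L₂)/(3EI) = θ_0, giving M_B = 480.9 kN·m (hogging).
Span AB, ΣM about A with M_B applied at B: R_B^{AB}·12 = 2373 + 480.9, so R_B^{AB} = 237.8 kN and R_A = 396 − 237.8 = 158.2 kN.
Span BC, ΣM about C: R_B^{BC}·11.6 = 1420 + 480.9, so R_B^{BC} = 163.8 kN and R_C = 244.8 − 163.8 = 80.92 kN.
R_B = 237.8 + 163.8 = 401.7 kN.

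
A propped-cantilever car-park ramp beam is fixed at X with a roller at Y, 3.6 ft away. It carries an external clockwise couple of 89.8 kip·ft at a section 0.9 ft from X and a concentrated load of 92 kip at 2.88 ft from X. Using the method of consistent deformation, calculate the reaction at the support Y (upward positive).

Remove the prop at Y; the released (primary) structure is a cantilever built in at X.
Free-end deflection of the primary structure under the applied loading (downward +):
  clockwise couple 89.8 at a = 0.9: M₀a(2L − a)/(2EI) = 254.6/EI
  point load 92 at a = 2.88: Pa²(3L − a)/(6EI) = 1007/EI
  δ_0 = 1262/EI
Tip deflection under a unit load at Y: L³/(3EI) = 15.55/EI.
The prop prevents deflection at Y: R_Y = δ_0/δ_{YY} = 1262/15.55 = 81.14 kip.

R_Y = 81.14 kip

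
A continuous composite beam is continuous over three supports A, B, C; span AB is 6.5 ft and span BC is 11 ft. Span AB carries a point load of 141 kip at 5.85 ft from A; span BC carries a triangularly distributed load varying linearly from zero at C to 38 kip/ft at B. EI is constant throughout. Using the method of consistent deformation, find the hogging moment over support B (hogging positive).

Insert a hinge at B; M_B is the redundant, and each span becomes simply supported.
End slopes at the hinge B, treating each span as simply supported:
  span AB: point load 141 at a = 5.85: Pab(L + a)/(6LEI) = 169.8/EI
  span BC: triangular load, peak 38: w₀L³/(45EI) = 1124/EI
  relative rotation θ_0 = (169.8 + 1124)/EI = 1294/EI
A unit hogging moment at B produces rotation L₁/(3EI) + L₂/(3EI) = 5.833/EI.
Compatibility: M_B·(L₁+L₂)/(3EI) = θ_0, giving M_B = 221.8 kip·ft (hogging).

M_B = 221.8 kip·ft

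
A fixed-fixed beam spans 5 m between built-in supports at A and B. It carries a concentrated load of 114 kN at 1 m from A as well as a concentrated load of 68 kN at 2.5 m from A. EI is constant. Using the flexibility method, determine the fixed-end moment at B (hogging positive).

Release both end moments; the primary structure is a simply-supported span AB with redundants M_A and M_B.
End rotations of the released simple span under the applied load (×1/EI):
  at A: point load 114 at a = 1: Pab(L + b)/(6LEI) = 136.8/EI
  at B: point load 114 at a = 1: Pab(L + a)/(6LEI) = 91.2/EI
  at A: point load 68 at a = 2.5: Pab(L + b)/(6LEI) = 106.2/EI
  at B: point load 68 at a = 2.5: Pab(L + a)/(6LEI) = 106.2/EI
  θ_A0 = 243.1/EI,  θ_B0 = 197.4/EI
Flexibility coefficients: a unit moment at one end gives L/(3EI) there and L/(6EI) at the far end, so f₁₁ = f₂₂ = 1.667/EI and f₁₂ = f₂₁ = 0.8333/EI.
Compatibility — zero rotation at each built-in end:
  1.667 M_A + 0.8333 M_B = 243.1
  0.8333 M_A + 1.667 M_B = 197.4
Solving the pair gives M_A = 115.5 kN·m and M_B = 60.74 kN·m (hogging).

M_B = 60.74 kN·m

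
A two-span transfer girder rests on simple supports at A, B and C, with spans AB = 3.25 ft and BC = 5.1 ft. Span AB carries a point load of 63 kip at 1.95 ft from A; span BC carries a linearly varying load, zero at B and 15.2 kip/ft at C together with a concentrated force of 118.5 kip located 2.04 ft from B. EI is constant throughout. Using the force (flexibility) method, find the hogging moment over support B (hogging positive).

M_B = 100.3 kip·ft

Insert a hinge at B; M_B is the redundant, and each span becomes simply supported.
Discontinuity in slope at B on the released structure — sum the simple-span end rotations:
  span AB: point load 63 at a = 1.95: Pab(L + a)/(6LEI) = 42.59/EI
  span BC: triangular load, peak 15.2: 7w₀L³/(360EI) = 39.21/EI
  span BC: point load 118.5 at a = 2.04: Pab(L + b)/(6LEI) = 197.3/EI
  relative rotation θ_0 = (42.59 + 236.5)/EI = 279.1/EI
A unit hogging moment at B produces rotation L₁/(3EI) + L₂/(3EI) = 2.783/EI.
Compatibility: M_B·(L₁+L₂)/(3EI) = θ_0, giving M_B = 100.3 kip·ft (hogging).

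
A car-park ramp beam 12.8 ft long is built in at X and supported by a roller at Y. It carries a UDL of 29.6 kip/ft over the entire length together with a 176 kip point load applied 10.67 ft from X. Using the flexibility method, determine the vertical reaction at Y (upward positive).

R_Y = 274.6 kip

Remove the prop at Y; the released (primary) structure is a cantilever built in at X.
Free-end deflection of the primary structure under the applied loading (downward +):
  UDL 29.6: wL⁴/(8EI) = 99321/EI
  point load 176 at a = 10.67: Pa²(3L − a)/(6EI) = 92606/EI
  δ_0 = 191927/EI
Tip deflection under a unit load at Y: L³/(3EI) = 699.1/EI.
The prop prevents deflection at Y: R_Y = δ_0/δ_{YY} = 191927/699.1 = 274.6 kip.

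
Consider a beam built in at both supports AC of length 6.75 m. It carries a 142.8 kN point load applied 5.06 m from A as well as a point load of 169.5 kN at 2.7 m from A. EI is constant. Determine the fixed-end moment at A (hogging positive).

Take the two fixed-end moments M_A, M_C as redundants; the released structure is the simple span AC.
On the primary (simply-supported) span, the end slopes from the loading are:
  at A: point load 142.8 at a = 5.06: Pab(L + b)/(6LEI) = 254.5/EI
  at C: point load 142.8 at a = 5.06: Pab(L + a)/(6LEI) = 356.1/EI
  at A: point load 169.5 at a = 2.7: Pab(L + b)/(6LEI) = 494.3/EI
  at C: point load 169.5 at a = 2.7: Pab(L + a)/(6LEI) = 432.5/EI
  θ_A0 = 748.7/EI,  θ_C0 = 788.6/EI
Flexibility coefficients: a unit moment at one end gives L/(3EI) there and L/(6EI) at the far end, so f₁₁ = f₂₂ = 2.25/EI and f₁₂ = f₂₁ = 1.125/EI.
Compatibility — zero rotation at each built-in end:
  2.25 M_A + 1.125 M_C = 748.7
  1.125 M_A + 2.25 M_C = 788.6
Solving the pair gives M_A = 210 kN·m and M_C = 245.5 kN·m (hogging).

M_A = 210 kN·m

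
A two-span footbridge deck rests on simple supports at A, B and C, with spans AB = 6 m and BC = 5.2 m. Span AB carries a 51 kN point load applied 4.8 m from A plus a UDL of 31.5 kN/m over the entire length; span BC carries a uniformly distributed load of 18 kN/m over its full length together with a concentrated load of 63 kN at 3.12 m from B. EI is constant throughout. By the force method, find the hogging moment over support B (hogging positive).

Release continuity at B by inserting a hinge; the redundant is the internal moment M_B. The primary structure is two simply-supported spans AB and BC.
Rotations at B on the released spans (each span's end-slope, ×1/EI):
  span AB: point load 51 at a = 4.8: Pab(L + a)/(6LEI) = 88.13/EI
  span AB: UDL 31.5: wL³/(24EI) = 283.5/EI
  span BC: UDL 18: wL³/(24EI) = 105.5/EI
  span BC: point load 63 at a = 3.12: Pab(L + b)/(6LEI) = 95.4/EI
  relative rotation θ_0 = (371.6 + 200.9)/EI = 572.5/EI
A unit hogging moment at B produces rotation L₁/(3EI) + L₂/(3EI) = 3.733/EI.
Slope continuity at B: θ_0 = M_B·3.733/EI, so M_B = 572.5/3.733 = 153.3 kN·m (hogging).

M_B = 153.3 kN·m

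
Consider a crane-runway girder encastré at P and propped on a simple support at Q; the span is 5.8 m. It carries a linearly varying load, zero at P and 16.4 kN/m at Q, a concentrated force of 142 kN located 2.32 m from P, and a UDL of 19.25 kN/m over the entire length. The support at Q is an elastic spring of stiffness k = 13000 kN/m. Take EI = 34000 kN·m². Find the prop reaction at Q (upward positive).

Take the reaction at Q as the redundant and release it; the primary structure is a cantilever fixed at P.
Primary-structure tip deflection at Q by superposition:
  triangular load, peak 16.4 at the free end: 11w₀L⁴/(120EI) = 1701/EI
  point load 142 at a = 2.32: Pa²(3L − a)/(6EI) = 1921/EI
  UDL 19.25: wL⁴/(8EI) = 2723/EI
  δ_0 = 6345/EI
Flexibility coefficient — unit upward force at Q: δ_{QQ} = L³/(3EI) = 65.04/EI.
With EI = 34000 kN·m²: δ_0 = 0.18662 m and δ_{QQ} = 0.001913 m/kN.
Compatibility — the spring shortens by R_Q/k under the reaction it provides: δ_0 − R_Q·δ_{QQ} = R_Q/k. With 1/k = 0.000077 m/kN, R_Q = δ_0 / (δ_{QQ} + 1/k) = 0.18662 / (0.001913 + 0.000077) = 93.79 kN.

R_Q = 93.79 kN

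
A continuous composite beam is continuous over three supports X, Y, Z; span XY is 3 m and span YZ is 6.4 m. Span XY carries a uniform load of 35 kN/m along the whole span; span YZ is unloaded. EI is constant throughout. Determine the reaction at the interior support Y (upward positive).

Release continuity at Y by inserting a hinge; the redundant is the internal moment M_Y. The primary structure is two simply-supported spans XY and YZ.
End slopes at the hinge Y, treating each span as simply supported:
  span XY: UDL 35: wL³/(24EI) = 39.38/EI
  relative rotation θ_0 = (39.38 + 0)/EI = 39.38/EI
A unit hogging moment at Y produces rotation L₁/(3EI) + L₂/(3EI) = 3.133/EI.
Slope continuity at Y: θ_0 = M_Y·3.133/EI, so M_Y = 39.38/3.133 = 12.57 kN·m (hogging).
Span XY, ΣM about X with M_Y applied at Y: R_Y^{XY}·3 = 157.5 + 12.57, so R_Y^{XY} = 56.69 kN and R_X = 105 − 56.69 = 48.31 kN.
Span YZ, ΣM about Z: R_Y^{YZ}·6.4 = 0 + 12.57, so R_Y^{YZ} = 1.964 kN and R_Z = 0 − 1.964 = -1.964 kN.
R_Y = 56.69 + 1.964 = 58.65 kN.

R_Y = 58.65 kN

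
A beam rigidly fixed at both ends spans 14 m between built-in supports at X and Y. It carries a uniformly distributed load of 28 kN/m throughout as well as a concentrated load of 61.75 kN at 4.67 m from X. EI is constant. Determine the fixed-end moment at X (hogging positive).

Take the two fixed-end moments M_X, M_Y as redundants; the released structure is the simple span XY.
End rotations of the released simple span under the applied load (×1/EI):
  at X: UDL 28: wL³/(24EI) = 3201/EI
  at Y: UDL 28: wL³/(24EI) = 3201/EI
  at X: point load 61.75 at a = 4.67: Pab(L + b)/(6LEI) = 747.3/EI
  at Y: point load 61.75 at a = 4.67: Pab(L + a)/(6LEI) = 598/EI
  θ_X0 = 3949/EI,  θ_Y0 = 3799/EI
Flexibility coefficients: a unit moment at one end gives L/(3EI) there and L/(6EI) at the far end, so f₁₁ = f₂₂ = 4.667/EI and f₁₂ = f₂₁ = 2.333/EI.
Compatibility — zero rotation at each built-in end:
  4.667 M_X + 2.333 M_Y = 3949
  2.333 M_X + 4.667 M_Y = 3799
Solving the pair gives M_X = 585.4 kN·m and M_Y = 521.4 kN·m (hogging).

M_X = 585.4 kN·m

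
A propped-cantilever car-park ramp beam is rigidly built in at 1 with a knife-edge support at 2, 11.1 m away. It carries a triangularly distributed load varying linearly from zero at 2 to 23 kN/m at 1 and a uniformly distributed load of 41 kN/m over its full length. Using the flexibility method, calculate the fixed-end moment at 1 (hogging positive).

M_1 = 820.4 kN·m

Remove the prop at 2; the released (primary) structure is a cantilever built in at 1.
Deflection at 2 on the released cantilever, summing each load's contribution:
  triangular load, peak 23 at the fixed end: w₀L⁴/(30EI) = 11639/EI
  UDL 41: wL⁴/(8EI) = 77801/EI
  δ_0 = 89440/EI
Flexibility coefficient — unit upward force at 2: δ_{22} = L³/(3EI) = 455.9/EI.
Compatibility at 2: δ_0 − R_2·δ_{22} = 0, so R_2 = 89440/455.9 = 196.2 kN.
Moment equilibrium about 1: M_1 = Σ(load moments about 1) − R_2·L = 2998 − 196.2×11.1 = 820.4 kN·m.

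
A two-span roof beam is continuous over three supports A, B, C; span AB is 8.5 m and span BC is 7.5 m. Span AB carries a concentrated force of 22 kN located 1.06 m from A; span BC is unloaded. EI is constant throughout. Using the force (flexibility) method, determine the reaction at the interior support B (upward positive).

Insert a hinge at B; M_B is the redundant, and each span becomes simply supported.
Rotations at B on the released spans (each span's end-slope, ×1/EI):
  span AB: point load 22 at a = 1.06: Pab(L + a)/(6LEI) = 32.52/EI
  relative rotation θ_0 = (32.52 + 0)/EI = 32.52/EI
A unit hogging moment at B produces rotation L₁/(3EI) + L₂/(3EI) = 5.333/EI.
Slope continuity at B: θ_0 = M_B·5.333/EI, so M_B = 32.52/5.333 = 6.098 kN·m (hogging).
Span AB, ΣM about A with M_B applied at B: R_B^{AB}·8.5 = 23.32 + 6.098, so R_B^{AB} = 3.461 kN and R_A = 22 − 3.461 = 18.54 kN.
Span BC, ΣM about C: R_B^{BC}·7.5 = 0 + 6.098, so R_B^{BC} = 0.8131 kN and R_C = 0 − 0.8131 = -0.8131 kN.
R_B = 3.461 + 0.8131 = 4.274 kN.

R_B = 4.274 kN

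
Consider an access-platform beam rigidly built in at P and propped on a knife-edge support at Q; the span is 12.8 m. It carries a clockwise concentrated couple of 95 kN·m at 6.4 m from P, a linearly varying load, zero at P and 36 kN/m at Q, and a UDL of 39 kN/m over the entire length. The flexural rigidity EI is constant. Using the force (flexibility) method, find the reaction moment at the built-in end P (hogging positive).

M_P = 1131 kN·m

Take the reaction at Q as the redundant and release it; the primary structure is a cantilever fixed at P.
Downward deflection at the released point Q due to the loads:
  clockwise couple 95 at a = 6.4: M₀a(2L − a)/(2EI) = 5837/EI
  triangular load, peak 36 at the free end: 11w₀L⁴/(120EI) = 88584/EI
  UDL 39: wL⁴/(8EI) = 130862/EI
  δ_0 = 225283/EI
Flexibility coefficient — unit upward force at Q: δ_{QQ} = L³/(3EI) = 699.1/EI.
Compatibility at Q: δ_0 − R_Q·δ_{QQ} = 0, so R_Q = 225283/699.1 = 322.3 kN.
Moment equilibrium about P: M_P = Σ(load moments about P) − R_Q·L = 5256 − 322.3×12.8 = 1131 kN·m.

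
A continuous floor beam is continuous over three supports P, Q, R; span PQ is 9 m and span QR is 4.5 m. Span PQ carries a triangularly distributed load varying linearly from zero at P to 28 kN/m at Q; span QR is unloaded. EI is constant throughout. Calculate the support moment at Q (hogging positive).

M_Q = 100.8 kN·m

Release continuity at Q by inserting a hinge; the redundant is the internal moment M_Q. The primary structure is two simply-supported spans PQ and QR.
Discontinuity in slope at Q on the released structure — sum the simple-span end rotations:
  span PQ: triangular load, peak 28: w₀L³/(45EI) = 453.6/EI
  relative rotation θ_0 = (453.6 + 0)/EI = 453.6/EI
A unit hogging moment at Q produces rotation L₁/(3EI) + L₂/(3EI) = 4.5/EI.
Slope continuity at Q: θ_0 = M_Q·4.5/EI, so M_Q = 453.6/4.5 = 100.8 kN·m (hogging).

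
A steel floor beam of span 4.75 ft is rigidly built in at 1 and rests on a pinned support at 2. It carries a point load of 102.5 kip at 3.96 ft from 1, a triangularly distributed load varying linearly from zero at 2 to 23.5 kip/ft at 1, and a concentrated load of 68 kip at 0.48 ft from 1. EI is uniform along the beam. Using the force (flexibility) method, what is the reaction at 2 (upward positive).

Release the roller at 2. Primary structure: cantilever fixed at 1.
Downward deflection at the released point 2 due to the loads:
  point load 102.5 at a = 3.96: Pa²(3L − a)/(6EI) = 2757/EI
  triangular load, peak 23.5 at the fixed end: w₀L⁴/(30EI) = 398.8/EI
  point load 68 at a = 0.48: Pa²(3L − a)/(6EI) = 35.96/EI
  δ_0 = 3191/EI
Tip deflection under a unit load at 2: L³/(3EI) = 35.72/EI.
Compatibility at 2: δ_0 − R_2·δ_{22} = 0, so R_2 = 3191/35.72 = 89.33 kip.

R_2 = 89.33 kip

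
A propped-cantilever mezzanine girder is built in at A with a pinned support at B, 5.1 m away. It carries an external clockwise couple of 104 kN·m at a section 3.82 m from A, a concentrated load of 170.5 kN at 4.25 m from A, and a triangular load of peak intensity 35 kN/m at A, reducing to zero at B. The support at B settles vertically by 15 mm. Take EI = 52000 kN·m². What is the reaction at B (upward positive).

Choose R_B as the redundant. The primary structure is the cantilever fixed at A.
Free-end deflection of the primary structure under the applied loading (downward +):
  clockwise couple 104 at a = 3.82: M₀a(2L − a)/(2EI) = 1267/EI
  point load 170.5 at a = 4.25: Pa²(3L − a)/(6EI) = 5672/EI
  triangular load, peak 35 at the fixed end: w₀L⁴/(30EI) = 789.3/EI
  δ_0 = 7728/EI
Tip deflection under a unit load at B: L³/(3EI) = 44.22/EI.
With EI = 52000 kN·m²: δ_0 = 0.14862 m and δ_{BB} = 0.00085 m/kN.
Compatibility — the beam at B must follow the support down by 0.015 m: δ_0 − R_B·δ_{BB} = 0.015, so R_B = (0.14862 − 0.015)/0.00085 = 157.1 kN.

R_B = 157.1 kN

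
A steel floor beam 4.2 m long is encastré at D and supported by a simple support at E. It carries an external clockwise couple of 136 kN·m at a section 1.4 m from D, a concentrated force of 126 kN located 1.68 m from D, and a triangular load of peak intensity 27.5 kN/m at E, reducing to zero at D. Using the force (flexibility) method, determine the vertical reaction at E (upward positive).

R_E = 84.95 kN

Release the roller at E. Primary structure: cantilever fixed at D.
Downward deflection at the released point E due to the loads:
  clockwise couple 136 at a = 1.4: M₀a(2L − a)/(2EI) = 666.4/EI
  point load 126 at a = 1.68: Pa²(3L − a)/(6EI) = 647.2/EI
  triangular load, peak 27.5 at the free end: 11w₀L⁴/(120EI) = 784.4/EI
  δ_0 = 2098/EI
Flexibility coefficient — unit upward force at E: δ_{EE} = L³/(3EI) = 24.7/EI.
Compatibility at E: δ_0 − R_E·δ_{EE} = 0, so R_E = 2098/24.7 = 84.95 kN.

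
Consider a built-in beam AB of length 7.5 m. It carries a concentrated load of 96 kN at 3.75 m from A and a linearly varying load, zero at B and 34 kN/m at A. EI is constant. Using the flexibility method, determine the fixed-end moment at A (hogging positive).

Take the two fixed-end moments M_A, M_B as redundants; the released structure is the simple span AB.
Simple-span end rotations at A and B under the given loads:
  at A: point load 96 at a = 3.75: Pab(L + b)/(6LEI) = 337.5/EI
  at B: point load 96 at a = 3.75: Pab(L + a)/(6LEI) = 337.5/EI
  at A: triangular load, peak 34: w₀L³/(45EI) = 318.8/EI
  at B: triangular load, peak 34: 7w₀L³/(360EI) = 278.9/EI
  θ_A0 = 656.2/EI,  θ_B0 = 616.4/EI
Flexibility coefficients: a unit moment at one end gives L/(3EI) there and L/(6EI) at the far end, so f₁₁ = f₂₂ = 2.5/EI and f₁₂ = f₂₁ = 1.25/EI.
Compatibility — zero rotation at each built-in end:
  2.5 M_A + 1.25 M_B = 656.2
  1.25 M_A + 2.5 M_B = 616.4
Solving the pair gives M_A = 185.6 kN·m and M_B = 153.8 kN·m (hogging).

M_A = 185.6 kN·m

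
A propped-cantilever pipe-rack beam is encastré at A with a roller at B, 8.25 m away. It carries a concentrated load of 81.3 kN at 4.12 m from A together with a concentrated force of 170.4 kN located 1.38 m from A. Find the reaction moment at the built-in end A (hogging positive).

M_A = 305.3 kN·m

Release the roller at B. Primary structure: cantilever fixed at A.
Downward deflection at the released point B due to the loads:
  point load 81.3 at a = 4.12: Pa²(3L − a)/(6EI) = 4745/EI
  point load 170.4 at a = 1.38: Pa²(3L − a)/(6EI) = 1264/EI
  δ_0 = 6009/EI
Flexibility coefficient — unit upward force at B: δ_{BB} = L³/(3EI) = 187.2/EI.
Compatibility at B: δ_0 − R_B·δ_{BB} = 0, so R_B = 6009/187.2 = 32.1 kN.
Moment equilibrium about A: M_A = Σ(load moments about A) − R_B·L = 570.1 − 32.1×8.25 = 305.3 kN·m.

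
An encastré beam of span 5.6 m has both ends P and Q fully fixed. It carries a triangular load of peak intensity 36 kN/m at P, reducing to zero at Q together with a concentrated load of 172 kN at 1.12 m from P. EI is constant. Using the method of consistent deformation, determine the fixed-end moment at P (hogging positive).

Release both end moments; the primary structure is a simply-supported span PQ with redundants M_P and M_Q.
End rotations of the released simple span under the applied load (×1/EI):
  at P: triangular load, peak 36: w₀L³/(45EI) = 140.5/EI
  at Q: triangular load, peak 36: 7w₀L³/(360EI) = 122.9/EI
  at P: point load 172 at a = 1.12: Pab(L + b)/(6LEI) = 258.9/EI
  at Q: point load 172 at a = 1.12: Pab(L + a)/(6LEI) = 172.6/EI
  θ_P0 = 399.4/EI,  θ_Q0 = 295.5/EI
Flexibility coefficients: a unit moment at one end gives L/(3EI) there and L/(6EI) at the far end, so f₁₁ = f₂₂ = 1.867/EI and f₁₂ = f₂₁ = 0.9333/EI.
Compatibility — zero rotation at each built-in end:
  1.867 M_P + 0.9333 M_Q = 399.4
  0.9333 M_P + 1.867 M_Q = 295.5
Solving the pair gives M_P = 179.7 kN·m and M_Q = 68.45 kN·m (hogging).

M_P = 179.7 kN·m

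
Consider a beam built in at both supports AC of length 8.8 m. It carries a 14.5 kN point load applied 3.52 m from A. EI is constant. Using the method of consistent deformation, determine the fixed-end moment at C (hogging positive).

M_C = 12.25 kN·m

Take the two fixed-end moments M_A, M_C as redundants; the released structure is the simple span AC.
End rotations of the released simple span under the applied load (×1/EI):
  at A: point load 14.5 at a = 3.52: Pab(L + b)/(6LEI) = 71.86/EI
  at C: point load 14.5 at a = 3.52: Pab(L + a)/(6LEI) = 62.88/EI
  θ_A0 = 71.86/EI,  θ_C0 = 62.88/EI
Flexibility coefficients: a unit moment at one end gives L/(3EI) there and L/(6EI) at the far end, so f₁₁ = f₂₂ = 2.933/EI and f₁₂ = f₂₁ = 1.467/EI.
Compatibility — zero rotation at each built-in end:
  2.933 M_A + 1.467 M_C = 71.86
  1.467 M_A + 2.933 M_C = 62.88
Solving the pair gives M_A = 18.37 kN·m and M_C = 12.25 kN·m (hogging).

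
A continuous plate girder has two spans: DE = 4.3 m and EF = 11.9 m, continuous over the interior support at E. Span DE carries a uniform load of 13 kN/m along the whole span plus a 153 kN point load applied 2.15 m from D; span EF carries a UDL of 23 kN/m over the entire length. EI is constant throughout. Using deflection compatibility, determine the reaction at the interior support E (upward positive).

R_E = 348.9 kN

Take M_E as the redundant. Released structure: two simple spans DE and EF with a hinge at E.
Discontinuity in slope at E on the released structure — sum the simple-span end rotations:
  span DE: UDL 13: wL³/(24EI) = 43.07/EI
  span DE: point load 153 at a = 2.15: Pab(L + a)/(6LEI) = 176.8/EI
  span EF: UDL 23: wL³/(24EI) = 1615/EI
  relative rotation θ_0 = (219.9 + 1615)/EI = 1835/EI
A unit hogging moment at E produces rotation L₁/(3EI) + L₂/(3EI) = 5.4/EI.
Slope continuity at E: θ_0 = M_E·5.4/EI, so M_E = 1835/5.4 = 339.8 kN·m (hogging).
Span DE, ΣM about D with M_E applied at E: R_E^{DE}·4.3 = 449.1 + 339.8, so R_E^{DE} = 183.5 kN and R_D = 208.9 − 183.5 = 25.43 kN.
Span EF, ΣM about F: R_E^{EF}·11.9 = 1629 + 339.8, so R_E^{EF} = 165.4 kN and R_F = 273.7 − 165.4 = 108.3 kN.
R_E = 183.5 + 165.4 = 348.9 kN.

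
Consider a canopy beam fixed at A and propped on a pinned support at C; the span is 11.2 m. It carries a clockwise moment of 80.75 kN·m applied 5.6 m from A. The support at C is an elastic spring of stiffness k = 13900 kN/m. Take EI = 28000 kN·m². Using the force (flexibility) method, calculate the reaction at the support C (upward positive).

Remove the prop at C; the released (primary) structure is a cantilever built in at A.
Free-end deflection of the primary structure under the applied loading (downward +):
  clockwise couple 80.75 at a = 5.6: M₀a(2L − a)/(2EI) = 3798/EI
Flexibility coefficient — unit upward force at C: δ_{CC} = L³/(3EI) = 468.3/EI.
With EI = 28000 kN·m²: δ_0 = 0.13566 m and δ_{CC} = 0.016725 m/kN.
Compatibility — the spring shortens by R_C/k under the reaction it provides: δ_0 − R_C·δ_{CC} = R_C/k. With 1/k = 0.000072 m/kN, R_C = δ_0 / (δ_{CC} + 1/k) = 0.13566 / (0.016725 + 0.000072) = 8.076 kN.

R_C = 8.076 kN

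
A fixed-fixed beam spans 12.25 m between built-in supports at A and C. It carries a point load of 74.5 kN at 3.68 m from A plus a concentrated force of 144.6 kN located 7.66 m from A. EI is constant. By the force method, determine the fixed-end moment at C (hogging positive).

M_C = 317.1 kN·m

Release both end moments; the primary structure is a simply-supported span AC with redundants M_A and M_C.
End rotations of the released simple span under the applied load (×1/EI):
  at A: point load 74.5 at a = 3.68: Pab(L + b)/(6LEI) = 665.5/EI
  at C: point load 74.5 at a = 3.68: Pab(L + a)/(6LEI) = 509.2/EI
  at A: point load 144.6 at a = 7.66: Pab(L + b)/(6LEI) = 1165/EI
  at C: point load 144.6 at a = 7.66: Pab(L + a)/(6LEI) = 1377/EI
  θ_A0 = 1830/EI,  θ_C0 = 1886/EI
Flexibility coefficients: a unit moment at one end gives L/(3EI) there and L/(6EI) at the far end, so f₁₁ = f₂₂ = 4.083/EI and f₁₂ = f₂₁ = 2.042/EI.
Compatibility — zero rotation at each built-in end:
  4.083 M_A + 2.042 M_C = 1830
  2.042 M_A + 4.083 M_C = 1886
Solving the pair gives M_A = 289.7 kN·m and M_C = 317.1 kN·m (hogging).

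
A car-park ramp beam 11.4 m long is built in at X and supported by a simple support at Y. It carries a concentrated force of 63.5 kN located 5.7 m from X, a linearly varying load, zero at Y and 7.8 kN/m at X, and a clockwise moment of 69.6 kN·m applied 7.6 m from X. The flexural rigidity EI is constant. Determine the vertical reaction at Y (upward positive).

Release the roller at Y. Primary structure: cantilever fixed at X.
Primary-structure tip deflection at Y by superposition:
  point load 63.5 at a = 5.7: Pa²(3L − a)/(6EI) = 9800/EI
  triangular load, peak 7.8 at the fixed end: w₀L⁴/(30EI) = 4391/EI
  clockwise couple 69.6 at a = 7.6: M₀a(2L − a)/(2EI) = 4020/EI
  δ_0 = 18211/EI
Tip deflection under a unit load at Y: L³/(3EI) = 493.8/EI.
Compatibility at Y: δ_0 − R_Y·δ_{YY} = 0, so R_Y = 18211/493.8 = 36.88 kN.

R_Y = 36.88 kN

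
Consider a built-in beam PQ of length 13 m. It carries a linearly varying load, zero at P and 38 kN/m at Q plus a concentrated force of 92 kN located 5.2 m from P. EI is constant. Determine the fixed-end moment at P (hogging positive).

M_P = 386.3 kN·m

Release both end moments; the primary structure is a simply-supported span PQ with redundants M_P and M_Q.
Simple-span end rotations at P and Q under the given loads:
  at P: triangular load, peak 38: 7w₀L³/(360EI) = 1623/EI
  at Q: triangular load, peak 38: w₀L³/(45EI) = 1855/EI
  at P: point load 92 at a = 5.2: Pab(L + b)/(6LEI) = 995.1/EI
  at Q: point load 92 at a = 5.2: Pab(L + a)/(6LEI) = 870.7/EI
  θ_P0 = 2618/EI,  θ_Q0 = 2726/EI
Flexibility coefficients: a unit moment at one end gives L/(3EI) there and L/(6EI) at the far end, so f₁₁ = f₂₂ = 4.333/EI and f₁₂ = f₂₁ = 2.167/EI.
Compatibility — zero rotation at each built-in end:
  4.333 M_P + 2.167 M_Q = 2618
  2.167 M_P + 4.333 M_Q = 2726
Solving the pair gives M_P = 386.3 kN·m and M_Q = 435.9 kN·m (hogging).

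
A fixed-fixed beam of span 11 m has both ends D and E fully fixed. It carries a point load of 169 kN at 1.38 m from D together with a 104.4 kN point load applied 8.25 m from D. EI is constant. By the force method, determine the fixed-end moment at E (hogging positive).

M_E = 187.1 kN·m

Take the two fixed-end moments M_D, M_E as redundants; the released structure is the simple span DE.
End rotations of the released simple span under the applied load (×1/EI):
  at D: point load 169 at a = 1.38: Pab(L + b)/(6LEI) = 700.9/EI
  at E: point load 169 at a = 1.38: Pab(L + a)/(6LEI) = 420.8/EI
  at D: point load 104.4 at a = 8.25: Pab(L + b)/(6LEI) = 493.5/EI
  at E: point load 104.4 at a = 8.25: Pab(L + a)/(6LEI) = 690.8/EI
  θ_D0 = 1194/EI,  θ_E0 = 1112/EI
Flexibility coefficients: a unit moment at one end gives L/(3EI) there and L/(6EI) at the far end, so f₁₁ = f₂₂ = 3.667/EI and f₁₂ = f₂₁ = 1.833/EI.
Compatibility — zero rotation at each built-in end:
  3.667 M_D + 1.833 M_E = 1194
  1.833 M_D + 3.667 M_E = 1112
Solving the pair gives M_D = 232.2 kN·m and M_E = 187.1 kN·m (hogging).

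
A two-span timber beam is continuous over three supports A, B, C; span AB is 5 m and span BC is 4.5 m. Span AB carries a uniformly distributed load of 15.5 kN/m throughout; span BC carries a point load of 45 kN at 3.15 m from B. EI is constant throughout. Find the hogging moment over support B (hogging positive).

Insert a hinge at B; M_B is the redundant, and each span becomes simply supported.
End slopes at the hinge B, treating each span as simply supported:
  span AB: UDL 15.5: wL³/(24EI) = 80.73/EI
  span BC: point load 45 at a = 3.15: Pab(L + b)/(6LEI) = 41.46/EI
  relative rotation θ_0 = (80.73 + 41.46)/EI = 122.2/EI
A unit hogging moment at B produces rotation L₁/(3EI) + L₂/(3EI) = 3.167/EI.
Slope continuity at B: θ_0 = M_B·3.167/EI, so M_B = 122.2/3.167 = 38.59 kN·m (hogging).

M_B = 38.59 kN·m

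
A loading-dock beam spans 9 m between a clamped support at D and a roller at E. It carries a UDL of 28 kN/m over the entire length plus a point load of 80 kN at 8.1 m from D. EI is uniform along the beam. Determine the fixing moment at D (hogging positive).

Choose R_E as the redundant. The primary structure is the cantilever fixed at D.
Deflection at E on the released cantilever, summing each load's contribution:
  UDL 28: wL⁴/(8EI) = 22964/EI
  point load 80 at a = 8.1: Pa²(3L − a)/(6EI) = 16534/EI
  δ_0 = 39497/EI
Tip deflection under a unit load at E: L³/(3EI) = 243/EI.
Compatibility at E: δ_0 − R_E·δ_{EE} = 0, so R_E = 39497/243 = 162.5 kN.
Moment equilibrium about D: M_D = Σ(load moments about D) − R_E·L = 1782 − 162.5×9 = 319.1 kN·m.

M_D = 319.1 kN·m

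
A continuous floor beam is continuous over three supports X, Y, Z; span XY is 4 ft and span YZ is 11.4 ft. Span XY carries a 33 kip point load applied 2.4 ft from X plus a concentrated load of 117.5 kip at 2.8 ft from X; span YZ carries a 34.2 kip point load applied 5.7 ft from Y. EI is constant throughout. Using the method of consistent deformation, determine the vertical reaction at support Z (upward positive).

R_Z = 9.864 kip

Release continuity at Y by inserting a hinge; the redundant is the internal moment M_Y. The primary structure is two simply-supported spans XY and YZ.
End slopes at the hinge Y, treating each span as simply supported:
  span XY: point load 33 at a = 2.4: Pab(L + a)/(6LEI) = 33.79/EI
  span XY: point load 117.5 at a = 2.8: Pab(L + a)/(6LEI) = 111.9/EI
  span YZ: point load 34.2 at a = 5.7: Pab(L + b)/(6LEI) = 277.8/EI
  relative rotation θ_0 = (145.7 + 277.8)/EI = 423.4/EI
A unit hogging moment at Y produces rotation L₁/(3EI) + L₂/(3EI) = 5.133/EI.
Slope continuity at Y: θ_0 = M_Y·5.133/EI, so M_Y = 423.4/5.133 = 82.49 kip·ft (hogging).
Span YZ, ΣM about Z: R_Y^{YZ}·11.4 = 194.9 + 82.49, so R_Y^{YZ} = 24.34 kip and R_Z = 34.2 − 24.34 = 9.864 kip.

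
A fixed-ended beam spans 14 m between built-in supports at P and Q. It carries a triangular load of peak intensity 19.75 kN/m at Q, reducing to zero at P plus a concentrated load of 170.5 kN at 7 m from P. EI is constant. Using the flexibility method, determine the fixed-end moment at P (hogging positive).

M_P = 427.4 kN·m

Release both end moments; the primary structure is a simply-supported span PQ with redundants M_P and M_Q.
Simple-span end rotations at P and Q under the given loads:
  at P: triangular load, peak 19.75: 7w₀L³/(360EI) = 1054/EI
  at Q: triangular load, peak 19.75: w₀L³/(45EI) = 1204/EI
  at P: point load 170.5 at a = 7: Pab(L + b)/(6LEI) = 2089/EI
  at Q: point load 170.5 at a = 7: Pab(L + a)/(6LEI) = 2089/EI
  θ_P0 = 3142/EI,  θ_Q0 = 3293/EI
Flexibility coefficients: a unit moment at one end gives L/(3EI) there and L/(6EI) at the far end, so f₁₁ = f₂₂ = 4.667/EI and f₁₂ = f₂₁ = 2.333/EI.
Compatibility — zero rotation at each built-in end:
  4.667 M_P + 2.333 M_Q = 3142
  2.333 M_P + 4.667 M_Q = 3293
Solving the pair gives M_P = 427.4 kN·m and M_Q = 491.9 kN·m (hogging).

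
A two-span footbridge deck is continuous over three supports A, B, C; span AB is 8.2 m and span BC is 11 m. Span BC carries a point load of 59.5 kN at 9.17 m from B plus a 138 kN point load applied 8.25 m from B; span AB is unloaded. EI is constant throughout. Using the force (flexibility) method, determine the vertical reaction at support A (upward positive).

Release continuity at B by inserting a hinge; the redundant is the internal moment M_B. The primary structure is two simply-supported spans AB and BC.
Discontinuity in slope at B on the released structure — sum the simple-span end rotations:
  span BC: point load 59.5 at a = 9.17: Pab(L + b)/(6LEI) = 194.1/EI
  span BC: point load 138 at a = 8.25: Pab(L + b)/(6LEI) = 652.3/EI
  relative rotation θ_0 = (0 + 846.4)/EI = 846.4/EI
A unit hogging moment at B produces rotation L₁/(3EI) + L₂/(3EI) = 6.4/EI.
Compatibility: M_B·(L₁+L₂)/(3EI) = θ_0, giving M_B = 132.2 kN·m (hogging).
Span AB, ΣM about A with M_B applied at B: R_B^{AB}·8.2 = 0 + 132.2, so R_B^{AB} = 16.13 kN and R_A = 0 − 16.13 = -16.13 kN.

R_A = -16.13 kN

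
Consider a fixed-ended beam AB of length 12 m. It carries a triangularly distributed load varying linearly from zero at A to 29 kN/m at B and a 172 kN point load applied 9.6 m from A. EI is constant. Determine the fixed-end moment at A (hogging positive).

Take the two fixed-end moments M_A, M_B as redundants; the released structure is the simple span AB.
On the primary (simply-supported) span, the end slopes from the loading are:
  at A: triangular load, peak 29: 7w₀L³/(360EI) = 974.4/EI
  at B: triangular load, peak 29: w₀L³/(45EI) = 1114/EI
  at A: point load 172 at a = 9.6: Pab(L + b)/(6LEI) = 792.6/EI
  at B: point load 172 at a = 9.6: Pab(L + a)/(6LEI) = 1189/EI
  θ_A0 = 1767/EI,  θ_B0 = 2302/EI
Flexibility coefficients: a unit moment at one end gives L/(3EI) there and L/(6EI) at the far end, so f₁₁ = f₂₂ = 4/EI and f₁₂ = f₂₁ = 2/EI.
Compatibility — zero rotation at each built-in end:
  4 M_A + 2 M_B = 1767
  2 M_A + 4 M_B = 2302
Solving the pair gives M_A = 205.2 kN·m and M_B = 473 kN·m (hogging).

M_A = 205.2 kN·m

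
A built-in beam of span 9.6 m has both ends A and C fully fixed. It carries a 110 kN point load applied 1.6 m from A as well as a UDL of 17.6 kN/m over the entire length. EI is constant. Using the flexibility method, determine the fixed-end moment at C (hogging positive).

Take the two fixed-end moments M_A, M_C as redundants; the released structure is the simple span AC.
On the primary (simply-supported) span, the end slopes from the loading are:
  at A: point load 110 at a = 1.6: Pab(L + b)/(6LEI) = 430.2/EI
  at C: point load 110 at a = 1.6: Pab(L + a)/(6LEI) = 273.8/EI
  at A: UDL 17.6: wL³/(24EI) = 648.8/EI
  at C: UDL 17.6: wL³/(24EI) = 648.8/EI
  θ_A0 = 1079/EI,  θ_C0 = 922.6/EI
Flexibility coefficients: a unit moment at one end gives L/(3EI) there and L/(6EI) at the far end, so f₁₁ = f₂₂ = 3.2/EI and f₁₂ = f₂₁ = 1.6/EI.
Compatibility — zero rotation at each built-in end:
  3.2 M_A + 1.6 M_C = 1079
  1.6 M_A + 3.2 M_C = 922.6
Solving the pair gives M_A = 257.4 kN·m and M_C = 159.6 kN·m (hogging).

M_C = 159.6 kN·m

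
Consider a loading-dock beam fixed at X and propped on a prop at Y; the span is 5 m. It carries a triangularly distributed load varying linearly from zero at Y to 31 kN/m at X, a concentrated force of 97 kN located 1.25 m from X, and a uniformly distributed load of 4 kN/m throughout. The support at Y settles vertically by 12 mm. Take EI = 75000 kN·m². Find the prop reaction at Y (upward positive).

Release the roller at Y. Primary structure: cantilever fixed at X.
Deflection at Y on the released cantilever, summing each load's contribution:
  triangular load, peak 31 at the fixed end: w₀L⁴/(30EI) = 645.8/EI
  point load 97 at a = 1.25: Pa²(3L − a)/(6EI) = 347.3/EI
  UDL 4: wL⁴/(8EI) = 312.5/EI
  δ_0 = 1306/EI
Flexibility coefficient — unit upward force at Y: δ_{YY} = L³/(3EI) = 41.67/EI.
With EI = 75000 kN·m²: δ_0 = 0.017409 m and δ_{YY} = 0.000556 m/kN.
Compatibility — the beam at Y must follow the support down by 0.012 m: δ_0 − R_Y·δ_{YY} = 0.012, so R_Y = (0.017409 − 0.012)/0.000556 = 9.736 kN.

R_Y = 9.736 kN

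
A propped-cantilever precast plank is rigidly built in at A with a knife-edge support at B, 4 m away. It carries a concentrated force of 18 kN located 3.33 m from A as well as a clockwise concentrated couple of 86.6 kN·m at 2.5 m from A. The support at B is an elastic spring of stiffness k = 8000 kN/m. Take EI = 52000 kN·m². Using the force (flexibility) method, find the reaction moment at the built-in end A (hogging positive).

Remove the prop at B; the released (primary) structure is a cantilever built in at A.
Primary-structure tip deflection at B by superposition:
  point load 18 at a = 3.33: Pa²(3L − a)/(6EI) = 288.4/EI
  clockwise couple 86.6 at a = 2.5: M₀a(2L − a)/(2EI) = 595.4/EI
  δ_0 = 883.8/EI
Flexibility coefficient — unit upward force at B: δ_{BB} = L³/(3EI) = 21.33/EI.
With EI = 52000 kN·m²: δ_0 = 0.016996 m and δ_{BB} = 0.00041 m/kN.
Compatibility — the spring shortens by R_B/k under the reaction it provides: δ_0 − R_B·δ_{BB} = R_B/k. With 1/k = 0.000125 m/kN, R_B = δ_0 / (δ_{BB} + 1/k) = 0.016996 / (0.00041 + 0.000125) = 31.75 kN.
Moment equilibrium about A: M_A = Σ(load moments about A) − R_B·L = 146.5 − 31.75×4 = 19.53 kN·m.

M_A = 19.53 kN·m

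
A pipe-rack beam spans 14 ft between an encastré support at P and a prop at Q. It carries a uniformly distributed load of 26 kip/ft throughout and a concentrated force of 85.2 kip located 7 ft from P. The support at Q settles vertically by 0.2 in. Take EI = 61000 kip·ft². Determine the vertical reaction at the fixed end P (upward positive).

R_P = 287.2 kip

Release the roller at Q. Primary structure: cantilever fixed at P.
Primary-structure tip deflection at Q by superposition:
  UDL 26: wL⁴/(8EI) = 124852/EI
  point load 85.2 at a = 7: Pa²(3L − a)/(6EI) = 24353/EI
  δ_0 = 149205/EI
Tip deflection under a unit load at Q: L³/(3EI) = 914.7/EI.
With EI = 61000 kip·ft²: δ_0 = 2.446 ft and δ_{QQ} = 0.014995 ft/kip.
Compatibility — the beam at Q must follow the support down by 0.01667 ft: δ_0 − R_Q·δ_{QQ} = 0.01667, so R_Q = (2.446 − 0.01667)/0.014995 = 162 kip.
Vertical equilibrium: R_P = ΣP − R_Q = 449.2 − 162 = 287.2 kip.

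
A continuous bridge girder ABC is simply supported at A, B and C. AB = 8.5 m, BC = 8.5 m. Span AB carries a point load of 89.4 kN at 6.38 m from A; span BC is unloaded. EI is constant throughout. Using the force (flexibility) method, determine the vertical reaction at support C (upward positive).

Release continuity at B by inserting a hinge; the redundant is the internal moment M_B. The primary structure is two simply-supported spans AB and BC.
Discontinuity in slope at B on the released structure — sum the simple-span end rotations:
  span AB: point load 89.4 at a = 6.38: Pab(L + a)/(6LEI) = 352.8/EI
  relative rotation θ_0 = (352.8 + 0)/EI = 352.8/EI
A unit hogging moment at B produces rotation L₁/(3EI) + L₂/(3EI) = 5.667/EI.
Slope continuity at B: θ_0 = M_B·5.667/EI, so M_B = 352.8/5.667 = 62.26 kN·m (hogging).
Span BC, ΣM about C: R_B^{BC}·8.5 = 0 + 62.26, so R_B^{BC} = 7.325 kN and R_C = 0 − 7.325 = -7.325 kN.

R_C = -7.325 kN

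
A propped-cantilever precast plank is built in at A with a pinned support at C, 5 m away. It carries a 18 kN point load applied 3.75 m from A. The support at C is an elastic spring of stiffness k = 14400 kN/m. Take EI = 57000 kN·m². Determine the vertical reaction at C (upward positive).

R_C = 10.4 kN

Choose R_C as the redundant. The primary structure is the cantilever fixed at A.
Downward deflection at the released point C due to the loads:
  point load 18 at a = 3.75: Pa²(3L − a)/(6EI) = 474.6/EI
Flexibility coefficient — unit upward force at C: δ_{CC} = L³/(3EI) = 41.67/EI.
With EI = 57000 kN·m²: δ_0 = 0.008326 m and δ_{CC} = 0.000731 m/kN.
Compatibility — the spring shortens by R_C/k under the reaction it provides: δ_0 − R_C·δ_{CC} = R_C/k. With 1/k = 0.000069 m/kN, R_C = δ_0 / (δ_{CC} + 1/k) = 0.008326 / (0.000731 + 0.000069) = 10.4 kN.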